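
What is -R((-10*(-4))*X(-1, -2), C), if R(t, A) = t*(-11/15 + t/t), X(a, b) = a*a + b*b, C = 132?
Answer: -160/3 ≈ -53.333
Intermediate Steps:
X(a, b) = a**2 + b**2
R(t, A) = 4*t/15 (R(t, A) = t*(-11*1/15 + 1) = t*(-11/15 + 1) = t*(4/15) = 4*t/15)
-R((-10*(-4))*X(-1, -2), C) = -4*(-10*(-4))*((-1)**2 + (-2)**2)/15 = -4*40*(1 + 4)/15 = -4*40*5/15 = -4*200/15 = -1*160/3 = -160/3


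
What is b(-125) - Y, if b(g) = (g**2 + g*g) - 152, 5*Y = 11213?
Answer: 144277/5 ≈ 28855.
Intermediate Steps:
Y = 11213/5 (Y = (1/5)*11213 = 11213/5 ≈ 2242.6)
b(g) = -152 + 2*g**2 (b(g) = (g**2 + g**2) - 152 = 2*g**2 - 152 = -152 + 2*g**2)
b(-125) - Y = (-152 + 2*(-125)**2) - 1*11213/5 = (-152 + 2*15625) - 11213/5 = (-152 + 31250) - 11213/5 = 31098 - 11213/5 = 144277/5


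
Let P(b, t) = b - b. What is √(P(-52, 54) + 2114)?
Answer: √2114 ≈ 45.978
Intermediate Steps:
P(b, t) = 0
√(P(-52, 54) + 2114) = √(0 + 2114) = √2114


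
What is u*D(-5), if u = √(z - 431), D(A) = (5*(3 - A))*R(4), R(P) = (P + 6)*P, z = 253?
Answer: 1600*I*√178 ≈ 21347.0*I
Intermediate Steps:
R(P) = P*(6 + P) (R(P) = (6 + P)*P = P*(6 + P))
D(A) = 600 - 200*A (D(A) = (5*(3 - A))*(4*(6 + 4)) = (15 - 5*A)*(4*10) = (15 - 5*A)*40 = 600 - 200*A)
u = I*√178 (u = √(253 - 431) = √(-178) = I*√178 ≈ 13.342*I)
u*D(-5) = (I*√178)*(600 - 200*(-5)) = (I*√178)*(600 + 1000) = (I*√178)*1600 = 1600*I*√178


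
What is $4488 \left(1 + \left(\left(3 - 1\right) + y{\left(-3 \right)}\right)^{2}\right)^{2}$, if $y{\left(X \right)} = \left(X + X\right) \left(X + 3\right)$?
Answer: $112200$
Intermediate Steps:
$y{\left(X \right)} = 2 X \left(3 + X\right)$
$4488 \left(1 + \left(\left(3 - 1\right) + y{\left(-3 \right)}\right)^{2}\right)^{2} = 4488 \left(1 + \left(\left(3 - 1\right) + 2 \left(-3\right) \left(3 - 3\right)\right)^{2}\right)^{2} = 4488 \left(1 + \left(\left(3 - 1\right) + 2 \left(-3\right) 0\right)^{2}\right)^{2} = 4488 \left(1 + \left(2 + 0\right)^{2}\right)^{2} = 4488 \left(1 + 2^{2}\right)^{2} = 4488 \left(1 + 4\right)^{2} = 4488 \cdot 5^{2} = 4488 \cdot 25 = 112200$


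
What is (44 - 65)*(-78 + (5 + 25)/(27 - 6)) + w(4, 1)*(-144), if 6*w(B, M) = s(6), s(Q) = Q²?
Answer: 744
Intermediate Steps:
w(B, M) = 6 (w(B, M) = (⅙)*6² = (⅙)*36 = 6)
(44 - 65)*(-78 + (5 + 25)/(27 - 6)) + w(4, 1)*(-144) = (44 - 65)*(-78 + (5 + 25)/(27 - 6)) + 6*(-144) = -21*(-78 + 30/21) - 864 = -21*(-78 + 30*(1/21)) - 864 = -21*(-78 + 10/7) - 864 = -21*(-536/7) - 864 = 1608 - 864 = 744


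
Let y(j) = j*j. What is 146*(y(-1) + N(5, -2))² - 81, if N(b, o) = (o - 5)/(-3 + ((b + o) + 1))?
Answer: 5175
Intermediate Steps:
N(b, o) = (-5 + o)/(-2 + b + o) (N(b, o) = (-5 + o)/(-3 + (1 + b + o)) = (-5 + o)/(-2 + b + o))
y(j) = j²
146*(y(-1) + N(5, -2))² - 81 = 146*((-1)² + (-5 - 2)/(-2 + 5 - 2))² - 81 = 146*(1 - 7/1)² - 81 = 146*(1 + 1*(-7))² - 81 = 146*(1 - 7)² - 81 = 146*(-6)² - 81 = 146*36 - 81 = 5256 - 81 = 5175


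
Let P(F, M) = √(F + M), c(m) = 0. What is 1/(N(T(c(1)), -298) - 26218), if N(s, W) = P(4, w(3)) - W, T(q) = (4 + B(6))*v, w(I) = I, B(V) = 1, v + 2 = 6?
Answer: -25920/671846393 - √7/671846393 ≈ -3.8584e-5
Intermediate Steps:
v = 4 (v = -2 + 6 = 4)
T(q) = 20 (T(q) = (4 + 1)*4 = 5*4 = 20)
N(s, W) = √7 - W (N(s, W) = √(4 + 3) - W = √7 - W)
1/(N(T(c(1)), -298) - 26218) = 1/((√7 - 1*(-298)) - 26218) = 1/((√7 + 298) - 26218) = 1/((298 + √7) - 26218) = 1/(-25920 + √7)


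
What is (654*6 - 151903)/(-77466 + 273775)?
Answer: -147979/196309 ≈ -0.75381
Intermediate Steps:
(654*6 - 151903)/(-77466 + 273775) = (3924 - 151903)/196309 = -147979*1/196309 = -147979/196309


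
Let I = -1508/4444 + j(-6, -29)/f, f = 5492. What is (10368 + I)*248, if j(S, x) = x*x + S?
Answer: 3922142965854/1525403 ≈ 2.5712e+6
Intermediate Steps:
j(S, x) = S + x² (j(S, x) = x² + S = S + x²)
I = -1142799/6101612 (I = -1508/4444 + (-6 + (-29)²)/5492 = -1508*1/4444 + (-6 + 841)*(1/5492) = -377/1111 + 835*(1/5492) = -377/1111 + 835/5492 = -1142799/6101612 ≈ -0.18729)
(10368 + I)*248 = (10368 - 1142799/6101612)*248 = (63260370417/6101612)*248 = 3922142965854/1525403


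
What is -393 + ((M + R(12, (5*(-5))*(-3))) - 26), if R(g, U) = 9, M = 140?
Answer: -270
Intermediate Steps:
-393 + ((M + R(12, (5*(-5))*(-3))) - 26) = -393 + ((140 + 9) - 26) = -393 + (149 - 26) = -393 + 123 = -270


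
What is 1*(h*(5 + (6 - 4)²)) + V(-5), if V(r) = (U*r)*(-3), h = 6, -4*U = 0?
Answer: 54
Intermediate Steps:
U = 0 (U = -¼*0 = 0)
V(r) = 0 (V(r) = (0*r)*(-3) = 0*(-3) = 0)
1*(h*(5 + (6 - 4)²)) + V(-5) = 1*(6*(5 + (6 - 4)²)) + 0 = 1*(6*(5 + 2²)) + 0 = 1*(6*(5 + 4)) + 0 = 1*(6*9) + 0 = 1*54 + 0 = 54 + 0 = 54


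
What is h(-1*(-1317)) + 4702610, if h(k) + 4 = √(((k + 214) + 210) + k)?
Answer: 4702606 + √3058 ≈ 4.7027e+6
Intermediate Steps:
h(k) = -4 + √(424 + 2*k) (h(k) = -4 + √(((k + 214) + 210) + k) = -4 + √(((214 + k) + 210) + k) = -4 + √((424 + k) + k) = -4 + √(424 + 2*k))
h(-1*(-1317)) + 4702610 = (-4 + √(424 + 2*(-1*(-1317)))) + 4702610 = (-4 + √(424 + 2*1317)) + 4702610 = (-4 + √(424 + 2634)) + 4702610 = (-4 + √3058) + 4702610 = 4702606 + √3058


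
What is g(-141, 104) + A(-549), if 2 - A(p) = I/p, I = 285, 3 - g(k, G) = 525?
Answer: -95065/183 ≈ -519.48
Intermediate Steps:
g(k, G) = -522 (g(k, G) = 3 - 1*525 = 3 - 525 = -522)
A(p) = 2 - 285/p
g(-141, 104) + A(-549) = -522 + (2 - 285/(-549)) = -522 + (2 - 285*(-1/549)) = -522 + (2 + 95/183) = -522 + 461/183 = -95065/183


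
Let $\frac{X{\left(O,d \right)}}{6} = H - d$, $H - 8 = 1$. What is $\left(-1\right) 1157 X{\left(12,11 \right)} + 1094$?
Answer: $14978$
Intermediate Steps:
$H = 9$ ($H = 8 + 1 = 9$)
$X{\left(O,d \right)} = 54 - 6 d$ ($X{\left(O,d \right)} = 6 \left(9 - d\right) = 54 - 6 d$)
$\left(-1\right) 1157 X{\left(12,11 \right)} + 1094 = \left(-1\right) 1157 \left(54 - 66\right) + 1094 = - 1157 \left(54 - 66\right) + 1094 = \left(-1157\right) \left(-12\right) + 1094 = 13884 + 1094 = 14978$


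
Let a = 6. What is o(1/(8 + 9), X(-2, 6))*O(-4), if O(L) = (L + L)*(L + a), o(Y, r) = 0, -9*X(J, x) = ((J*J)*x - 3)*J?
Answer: 0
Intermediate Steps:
X(J, x) = -J*(-3 + x*J²)/9 (X(J, x) = -((J*J)*x - 3)*J/9 = -(J²*x - 3)*J/9 = -(x*J² - 3)*J/9 = -(-3 + x*J²)*J/9 = -J*(-3 + x*J²)/9)
O(L) = 2*L*(6 + L) (O(L) = (L + L)*(L + 6) = (2*L)*(6 + L) = 2*L*(6 + L))
o(1/(8 + 9), X(-2, 6))*O(-4) = 0*(2*(-4)*(6 - 4)) = 0*(2*(-4)*2) = 0*(-16) = 0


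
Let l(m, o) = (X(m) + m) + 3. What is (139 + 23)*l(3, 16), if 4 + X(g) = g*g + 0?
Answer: 1782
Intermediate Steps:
X(g) = -4 + g**2 (X(g) = -4 + (g*g + 0) = -4 + (g**2 + 0) = -4 + g**2)
l(m, o) = -1 + m + m**2 (l(m, o) = ((-4 + m**2) + m) + 3 = (-4 + m + m**2) + 3 = -1 + m + m**2)
(139 + 23)*l(3, 16) = (139 + 23)*(-1 + 3 + 3**2) = 162*(-1 + 3 + 9) = 162*11 = 1782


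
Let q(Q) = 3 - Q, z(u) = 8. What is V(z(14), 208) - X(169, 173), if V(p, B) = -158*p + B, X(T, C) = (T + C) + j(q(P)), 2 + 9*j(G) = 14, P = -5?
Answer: -4198/3 ≈ -1399.3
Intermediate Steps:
j(G) = 4/3 (j(G) = -2/9 + (⅑)*14 = -2/9 + 14/9 = 4/3)
X(T, C) = 4/3 + C + T (X(T, C) = (T + C) + 4/3 = (C + T) + 4/3 = 4/3 + C + T)
V(p, B) = B - 158*p
V(z(14), 208) - X(169, 173) = (208 - 158*8) - (4/3 + 173 + 169) = (208 - 1264) - 1*1030/3 = -1056 - 1030/3 = -4198/3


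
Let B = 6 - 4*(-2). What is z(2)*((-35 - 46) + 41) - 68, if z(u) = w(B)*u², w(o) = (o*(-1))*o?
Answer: 31292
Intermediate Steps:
B = 14 (B = 6 + 8 = 14)
w(o) = -o² (w(o) = (-o)*o = -o²)
z(u) = -196*u² (z(u) = (-1*14²)*u² = (-1*196)*u² = -196*u²)
z(2)*((-35 - 46) + 41) - 68 = (-196*2²)*((-35 - 46) + 41) - 68 = (-196*4)*(-81 + 41) - 68 = -784*(-40) - 68 = 31360 - 68 = 31292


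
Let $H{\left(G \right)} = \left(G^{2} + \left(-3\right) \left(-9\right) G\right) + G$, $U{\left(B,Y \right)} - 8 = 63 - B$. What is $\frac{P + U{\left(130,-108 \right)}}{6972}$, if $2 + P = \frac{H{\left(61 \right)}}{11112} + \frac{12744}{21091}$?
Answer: $- \frac{14040040345}{1633980174624} \approx -0.0085925$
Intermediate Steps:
$U{\left(B,Y \right)} = 71 - B$ ($U{\left(B,Y \right)} = 8 - \left(-63 + B\right) = 71 - B$)
$H{\left(G \right)} = G^{2} + 28 G$ ($H{\left(G \right)} = \left(G^{2} + 27 G\right) + G = G^{2} + 28 G$)
$P = - \frac{212612017}{234363192}$ ($P = -2 + \left(\frac{61 \left(28 + 61\right)}{11112} + \frac{12744}{21091}\right) = -2 + \left(61 \cdot 89 \cdot \frac{1}{11112} + 12744 \cdot \frac{1}{21091}\right) = -2 + \left(5429 \cdot \frac{1}{11112} + \frac{12744}{21091}\right) = -2 + \left(\frac{5429}{11112} + \frac{12744}{21091}\right) = -2 + \frac{256114367}{234363192} = - \frac{212612017}{234363192} \approx -0.90719$)
$\frac{P + U{\left(130,-108 \right)}}{6972} = \frac{- \frac{212612017}{234363192} + \left(71 - 130\right)}{6972} = \left(- \frac{212612017}{234363192} + \left(71 - 130\right)\right) \frac{1}{6972} = \left(- \frac{212612017}{234363192} - 59\right) \frac{1}{6972} = \left(- \frac{14040040345}{234363192}\right) \frac{1}{6972} = - \frac{14040040345}{1633980174624}$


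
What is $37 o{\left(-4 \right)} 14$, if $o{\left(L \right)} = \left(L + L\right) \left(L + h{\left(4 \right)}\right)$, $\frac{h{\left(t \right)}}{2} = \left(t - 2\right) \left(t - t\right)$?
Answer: $16576$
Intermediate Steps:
$h{\left(t \right)} = 0$ ($h{\left(t \right)} = 2 \left(t - 2\right) \left(t - t\right) = 2 \left(-2 + t\right) 0 = 2 \cdot 0 = 0$)
$o{\left(L \right)} = 2 L^{2}$ ($o{\left(L \right)} = \left(L + L\right) \left(L + 0\right) = 2 L L = 2 L^{2}$)
$37 o{\left(-4 \right)} 14 = 37 \cdot 2 \left(-4\right)^{2} \cdot 14 = 37 \cdot 2 \cdot 16 \cdot 14 = 37 \cdot 32 \cdot 14 = 1184 \cdot 14 = 16576$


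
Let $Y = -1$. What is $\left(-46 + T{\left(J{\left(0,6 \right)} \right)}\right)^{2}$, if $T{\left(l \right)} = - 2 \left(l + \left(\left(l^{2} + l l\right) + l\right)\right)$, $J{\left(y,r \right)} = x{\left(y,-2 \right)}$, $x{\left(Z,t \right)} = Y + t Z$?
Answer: $2116$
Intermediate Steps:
$x{\left(Z,t \right)} = -1 + Z t$ ($x{\left(Z,t \right)} = -1 + t Z = -1 + Z t$)
$J{\left(y,r \right)} = -1 - 2 y$ ($J{\left(y,r \right)} = -1 + y \left(-2\right) = -1 - 2 y$)
$T{\left(l \right)} = - 4 l - 4 l^{2}$ ($T{\left(l \right)} = - 2 \left(l + \left(\left(l^{2} + l^{2}\right) + l\right)\right) = - 2 \left(l + \left(2 l^{2} + l\right)\right) = - 2 \left(l + \left(l + 2 l^{2}\right)\right) = - 2 \left(2 l + 2 l^{2}\right) = - 4 l - 4 l^{2}$)
$\left(-46 + T{\left(J{\left(0,6 \right)} \right)}\right)^{2} = \left(-46 - 4 \left(-1 - 0\right) \left(1 - 1\right)\right)^{2} = \left(-46 - 4 \left(-1 + 0\right) \left(1 + \left(-1 + 0\right)\right)\right)^{2} = \left(-46 - - 4 \left(1 - 1\right)\right)^{2} = \left(-46 - \left(-4\right) 0\right)^{2} = \left(-46 + 0\right)^{2} = \left(-46\right)^{2} = 2116$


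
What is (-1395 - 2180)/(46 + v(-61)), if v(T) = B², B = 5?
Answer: -3575/71 ≈ -50.352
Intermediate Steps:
v(T) = 25 (v(T) = 5² = 25)
(-1395 - 2180)/(46 + v(-61)) = (-1395 - 2180)/(46 + 25) = -3575/71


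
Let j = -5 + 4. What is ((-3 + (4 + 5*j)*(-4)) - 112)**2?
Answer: 12321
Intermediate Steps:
j = -1
((-3 + (4 + 5*j)*(-4)) - 112)**2 = ((-3 + (4 + 5*(-1))*(-4)) - 112)**2 = ((-3 + (4 - 5)*(-4)) - 112)**2 = ((-3 - 1*(-4)) - 112)**2 = ((-3 + 4) - 112)**2 = (1 - 112)**2 = (-111)**2 = 12321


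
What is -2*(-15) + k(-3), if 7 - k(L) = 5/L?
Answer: 116/3 ≈ 38.667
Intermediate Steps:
k(L) = 7 - 5/L
-2*(-15) + k(-3) = -2*(-15) + (7 - 5/(-3)) = 30 + (7 - 5*(-⅓)) = 30 + (7 + 5/3) = 30 + 26/3 = 116/3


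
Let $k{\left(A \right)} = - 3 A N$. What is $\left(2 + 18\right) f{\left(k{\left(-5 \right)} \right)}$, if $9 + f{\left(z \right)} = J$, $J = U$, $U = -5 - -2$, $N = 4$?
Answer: $-240$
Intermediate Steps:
$k{\left(A \right)} = - 12 A$ ($k{\left(A \right)} = - 3 A 4 = - 12 A$)
$U = -3$ ($U = -5 + 2 = -3$)
$J = -3$
$f{\left(z \right)} = -12$ ($f{\left(z \right)} = -9 - 3 = -12$)
$\left(2 + 18\right) f{\left(k{\left(-5 \right)} \right)} = \left(2 + 18\right) \left(-12\right) = 20 \left(-12\right) = -240$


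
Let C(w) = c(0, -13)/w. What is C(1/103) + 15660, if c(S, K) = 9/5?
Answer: 79227/5 ≈ 15845.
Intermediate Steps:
c(S, K) = 9/5 (c(S, K) = 9*(⅕) = 9/5)
C(w) = 9/(5*w)
C(1/103) + 15660 = 9/(5*(1/103)) + 15660 = (9/5)*103 + 15660 = 927/5 + 15660 = 79227/5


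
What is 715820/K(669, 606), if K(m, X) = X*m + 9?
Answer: 715820/405423 ≈ 1.7656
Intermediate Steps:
K(m, X) = 9 + X*m
715820/K(669, 606) = 715820/(9 + 606*669) = 715820/(9 + 405414) = 715820/405423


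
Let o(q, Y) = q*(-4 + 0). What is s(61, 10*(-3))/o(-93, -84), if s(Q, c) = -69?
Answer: -23/124 ≈ -0.18548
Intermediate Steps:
o(q, Y) = -4*q (o(q, Y) = q*(-4) = -4*q)
s(61, 10*(-3))/o(-93, -84) = -69/((-4*(-93))) = -69/372 = -69*1/372 = -23/124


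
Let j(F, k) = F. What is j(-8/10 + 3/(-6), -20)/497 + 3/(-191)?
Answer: -17393/949270 ≈ -0.018322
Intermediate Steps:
j(-8/10 + 3/(-6), -20)/497 + 3/(-191) = (-8/10 + 3/(-6))/497 + 3/(-191) = (-8*⅒ + 3*(-⅙))*(1/497) + 3*(-1/191) = (-⅘ - ½)*(1/497) - 3/191 = -13/10*1/497 - 3/191 = -13/4970 - 3/191 = -17393/949270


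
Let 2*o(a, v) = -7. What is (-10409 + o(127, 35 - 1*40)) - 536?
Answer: -21897/2 ≈ -10949.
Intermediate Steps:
o(a, v) = -7/2 (o(a, v) = (½)*(-7) = -7/2)
(-10409 + o(127, 35 - 1*40)) - 536 = (-10409 - 7/2) - 536 = -20825/2 - 536 = -21897/2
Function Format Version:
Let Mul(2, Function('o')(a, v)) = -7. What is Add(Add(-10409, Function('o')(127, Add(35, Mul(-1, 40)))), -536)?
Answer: Rational(-21897, 2) ≈ -10949.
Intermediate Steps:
Function('o')(a, v) = Rational(-7, 2) (Function('o')(a, v) = Mul(Rational(1, 2), -7) = Rational(-7, 2))
Add(Add(-10409, Function('o')(127, Add(35, Mul(-1, 40)))), -536) = Add(Add(-10409, Rational(-7, 2)), -536) = Add(Rational(-20825, 2), -536) = Rational(-21897, 2)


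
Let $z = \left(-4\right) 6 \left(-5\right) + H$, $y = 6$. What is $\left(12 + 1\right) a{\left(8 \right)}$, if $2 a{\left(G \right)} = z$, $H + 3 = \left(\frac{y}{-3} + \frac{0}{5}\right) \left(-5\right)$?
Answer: $\frac{1651}{2} \approx 825.5$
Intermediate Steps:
$H = 7$ ($H = -3 + \left(\frac{6}{-3} + \frac{0}{5}\right) \left(-5\right) = -3 + \left(6 \left(- \frac{1}{3}\right) + 0 \cdot \frac{1}{5}\right) \left(-5\right) = -3 + \left(-2 + 0\right) \left(-5\right) = -3 - -10 = -3 + 10 = 7$)
$z = 127$ ($z = \left(-4\right) 6 \left(-5\right) + 7 = \left(-24\right) \left(-5\right) + 7 = 120 + 7 = 127$)
$a{\left(G \right)} = \frac{127}{2}$ ($a{\left(G \right)} = \frac{1}{2} \cdot 127 = \frac{127}{2}$)
$\left(12 + 1\right) a{\left(8 \right)} = \left(12 + 1\right) \frac{127}{2} = 13 \cdot \frac{127}{2} = \frac{1651}{2}$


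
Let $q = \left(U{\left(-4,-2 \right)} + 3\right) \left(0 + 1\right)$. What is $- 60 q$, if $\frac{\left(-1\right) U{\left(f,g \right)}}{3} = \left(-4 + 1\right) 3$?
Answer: $-1800$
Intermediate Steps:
$U{\left(f,g \right)} = 27$ ($U{\left(f,g \right)} = - 3 \left(-4 + 1\right) 3 = - 3 \left(\left(-3\right) 3\right) = \left(-3\right) \left(-9\right) = 27$)
$q = 30$ ($q = \left(27 + 3\right) \left(0 + 1\right) = 30 \cdot 1 = 30$)
$- 60 q = \left(-60\right) 30 = -1800$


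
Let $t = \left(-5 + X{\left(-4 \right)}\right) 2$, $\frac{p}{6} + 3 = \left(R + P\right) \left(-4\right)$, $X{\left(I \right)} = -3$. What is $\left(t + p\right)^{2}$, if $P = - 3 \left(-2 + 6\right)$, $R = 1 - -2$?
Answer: $33124$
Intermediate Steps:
$R = 3$ ($R = 1 + 2 = 3$)
$P = -12$ ($P = \left(-3\right) 4 = -12$)
$p = 198$ ($p = -18 + 6 \left(3 - 12\right) \left(-4\right) = -18 + 6 \left(\left(-9\right) \left(-4\right)\right) = -18 + 6 \cdot 36 = -18 + 216 = 198$)
$t = -16$ ($t = \left(-5 - 3\right) 2 = \left(-8\right) 2 = -16$)
$\left(t + p\right)^{2} = \left(-16 + 198\right)^{2} = 182^{2} = 33124$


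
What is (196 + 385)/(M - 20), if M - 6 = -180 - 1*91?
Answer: -581/285 ≈ -2.0386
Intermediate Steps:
M = -265 (M = 6 + (-180 - 1*91) = 6 + (-180 - 91) = 6 - 271 = -265)
(196 + 385)/(M - 20) = (196 + 385)/(-265 - 20) = 581/(-285) = 581*(-1/285) = -581/285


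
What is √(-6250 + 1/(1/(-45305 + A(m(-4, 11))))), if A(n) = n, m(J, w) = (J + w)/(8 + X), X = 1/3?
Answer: 3*I*√143206/5 ≈ 227.06*I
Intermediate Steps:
X = ⅓ ≈ 0.33333
m(J, w) = 3*J/25 + 3*w/25 (m(J, w) = (J + w)/(8 + ⅓) = (J + w)/(25/3) = (J + w)*(3/25) = 3*J/25 + 3*w/25)
√(-6250 + 1/(1/(-45305 + A(m(-4, 11))))) = √(-6250 + 1/(1/(-45305 + ((3/25)*(-4) + (3/25)*11)))) = √(-6250 + 1/(1/(-45305 + (-12/25 + 33/25)))) = √(-6250 + 1/(1/(-45305 + 21/25))) = √(-6250 + 1/(1/(-1132604/25))) = √(-6250 + 1/(-25/1132604)) = √(-6250 - 1132604/25) = √(-1288854/25) = 3*I*√143206/5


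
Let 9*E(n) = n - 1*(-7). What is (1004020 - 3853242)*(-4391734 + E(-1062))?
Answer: 112620232107742/9 ≈ 1.2513e+13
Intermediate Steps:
E(n) = 7/9 + n/9 (E(n) = (n - 1*(-7))/9 = (n + 7)/9 = (7 + n)/9 = 7/9 + n/9)
(1004020 - 3853242)*(-4391734 + E(-1062)) = (1004020 - 3853242)*(-4391734 + (7/9 + (⅑)*(-1062))) = -2849222*(-4391734 + (7/9 - 118)) = -2849222*(-4391734 - 1055/9) = -2849222*(-39526661/9) = 112620232107742/9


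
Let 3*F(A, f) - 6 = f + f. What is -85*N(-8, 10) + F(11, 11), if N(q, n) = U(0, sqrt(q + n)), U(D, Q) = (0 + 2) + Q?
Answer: -482/3 - 85*sqrt(2) ≈ -280.88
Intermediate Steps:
F(A, f) = 2 + 2*f/3 (F(A, f) = 2 + (f + f)/3 = 2 + (2*f)/3 = 2 + 2*f/3)
U(D, Q) = 2 + Q
N(q, n) = 2 + sqrt(n + q) (N(q, n) = 2 + sqrt(q + n) = 2 + sqrt(n + q))
-85*N(-8, 10) + F(11, 11) = -85*(2 + sqrt(10 - 8)) + (2 + (2/3)*11) = -85*(2 + sqrt(2)) + (2 + 22/3) = (-170 - 85*sqrt(2)) + 28/3 = -482/3 - 85*sqrt(2)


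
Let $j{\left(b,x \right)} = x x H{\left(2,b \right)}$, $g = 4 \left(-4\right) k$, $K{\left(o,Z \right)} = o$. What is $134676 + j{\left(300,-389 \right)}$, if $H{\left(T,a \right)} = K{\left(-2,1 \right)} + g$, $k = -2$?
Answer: $4674306$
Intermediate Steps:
$g = 32$ ($g = 4 \left(-4\right) \left(-2\right) = \left(-16\right) \left(-2\right) = 32$)
$H{\left(T,a \right)} = 30$ ($H{\left(T,a \right)} = -2 + 32 = 30$)
$j{\left(b,x \right)} = 30 x^{2}$ ($j{\left(b,x \right)} = x x 30 = x^{2} \cdot 30 = 30 x^{2}$)
$134676 + j{\left(300,-389 \right)} = 134676 + 30 \left(-389\right)^{2} = 134676 + 30 \cdot 151321 = 134676 + 4539630 = 4674306$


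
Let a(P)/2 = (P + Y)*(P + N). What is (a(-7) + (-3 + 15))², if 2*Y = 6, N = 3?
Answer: 1936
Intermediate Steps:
Y = 3 (Y = (½)*6 = 3)
a(P) = 2*(3 + P)² (a(P) = 2*((P + 3)*(P + 3)) = 2*((3 + P)*(3 + P)) = 2*(3 + P)²)
(a(-7) + (-3 + 15))² = ((18 + 2*(-7)² + 12*(-7)) + (-3 + 15))² = ((18 + 2*49 - 84) + 12)² = ((18 + 98 - 84) + 12)² = (32 + 12)² = 44² = 1936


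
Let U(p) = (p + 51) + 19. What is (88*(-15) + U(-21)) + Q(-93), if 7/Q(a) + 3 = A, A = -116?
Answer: -21608/17 ≈ -1271.1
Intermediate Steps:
Q(a) = -1/17 (Q(a) = 7/(-3 - 116) = 7/(-119) = 7*(-1/119) = -1/17)
U(p) = 70 + p (U(p) = (51 + p) + 19 = 70 + p)
(88*(-15) + U(-21)) + Q(-93) = (88*(-15) + (70 - 21)) - 1/17 = (-1320 + 49) - 1/17 = -1271 - 1/17 = -21608/17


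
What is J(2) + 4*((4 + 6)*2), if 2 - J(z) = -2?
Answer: 84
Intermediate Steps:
J(z) = 4 (J(z) = 2 - 1*(-2) = 2 + 2 = 4)
J(2) + 4*((4 + 6)*2) = 4 + 4*((4 + 6)*2) = 4 + 4*(10*2) = 4 + 4*20 = 4 + 80 = 84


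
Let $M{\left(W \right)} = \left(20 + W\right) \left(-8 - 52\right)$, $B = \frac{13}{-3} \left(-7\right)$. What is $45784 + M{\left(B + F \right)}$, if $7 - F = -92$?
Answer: $36824$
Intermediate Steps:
$B = \frac{91}{3}$ ($B = 13 \left(- \frac{1}{3}\right) \left(-7\right) = \left(- \frac{13}{3}\right) \left(-7\right) = \frac{91}{3} \approx 30.333$)
$F = 99$ ($F = 7 - -92 = 7 + 92 = 99$)
$M{\left(W \right)} = -1200 - 60 W$ ($M{\left(W \right)} = \left(20 + W\right) \left(-60\right) = -1200 - 60 W$)
$45784 + M{\left(B + F \right)} = 45784 - \left(1200 + 60 \left(\frac{91}{3} + 99\right)\right) = 45784 - 8960 = 36824$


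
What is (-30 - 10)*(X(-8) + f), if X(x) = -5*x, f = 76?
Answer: -4640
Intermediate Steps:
(-30 - 10)*(X(-8) + f) = (-30 - 10)*(-5*(-8) + 76) = -40*(40 + 76) = -40*116 = -4640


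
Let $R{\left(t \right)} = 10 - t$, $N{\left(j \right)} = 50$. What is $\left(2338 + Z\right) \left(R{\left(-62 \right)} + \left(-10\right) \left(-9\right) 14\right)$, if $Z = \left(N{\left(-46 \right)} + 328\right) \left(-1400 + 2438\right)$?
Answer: $525743064$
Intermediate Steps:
$Z = 392364$ ($Z = \left(50 + 328\right) \left(-1400 + 2438\right) = 378 \cdot 1038 = 392364$)
$\left(2338 + Z\right) \left(R{\left(-62 \right)} + \left(-10\right) \left(-9\right) 14\right) = \left(2338 + 392364\right) \left(\left(10 - -62\right) + \left(-10\right) \left(-9\right) 14\right) = 394702 \left(\left(10 + 62\right) + 90 \cdot 14\right) = 394702 \left(72 + 1260\right) = 394702 \cdot 1332 = 525743064$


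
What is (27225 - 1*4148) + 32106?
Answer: 55183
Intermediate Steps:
(27225 - 1*4148) + 32106 = (27225 - 4148) + 32106 = 23077 + 32106 = 55183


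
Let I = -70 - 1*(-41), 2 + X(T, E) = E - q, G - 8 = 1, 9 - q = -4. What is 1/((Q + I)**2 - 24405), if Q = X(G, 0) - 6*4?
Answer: -1/19781 ≈ -5.0554e-5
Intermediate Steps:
q = 13 (q = 9 - 1*(-4) = 9 + 4 = 13)
G = 9 (G = 8 + 1 = 9)
X(T, E) = -15 + E (X(T, E) = -2 + (E - 1*13) = -2 + (E - 13) = -2 + (-13 + E) = -15 + E)
I = -29 (I = -70 + 41 = -29)
Q = -39 (Q = (-15 + 0) - 6*4 = -15 - 24 = -39)
1/((Q + I)**2 - 24405) = 1/((-39 - 29)**2 - 24405) = 1/((-68)**2 - 24405) = 1/(4624 - 24405) = 1/(-19781) = -1/19781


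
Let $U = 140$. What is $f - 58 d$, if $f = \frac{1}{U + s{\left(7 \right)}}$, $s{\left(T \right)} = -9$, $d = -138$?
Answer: $\frac{1048525}{131} \approx 8004.0$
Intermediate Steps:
$f = \frac{1}{131}$ ($f = \frac{1}{140 - 9} = \frac{1}{131} \approx 0.0076336$)
$f - 58 d = \frac{1}{131} - -8004 = \frac{1}{131} + 8004 = \frac{1048525}{131}$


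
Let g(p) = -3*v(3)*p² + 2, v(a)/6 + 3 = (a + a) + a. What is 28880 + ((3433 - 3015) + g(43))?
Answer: -170392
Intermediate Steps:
v(a) = -18 + 18*a (v(a) = -18 + 6*((a + a) + a) = -18 + 6*(2*a + a) = -18 + 6*(3*a) = -18 + 18*a)
g(p) = 2 - 108*p² (g(p) = -3*(-18 + 18*3)*p² + 2 = -3*(-18 + 54)*p² + 2 = -108*p² + 2 = 2 - 108*p²)
28880 + ((3433 - 3015) + g(43)) = 28880 + ((3433 - 3015) + (2 - 108*43²)) = 28880 + (418 + (2 - 108*1849)) = 28880 + (418 + (2 - 199692)) = 28880 + (418 - 199690) = 28880 - 199272 = -170392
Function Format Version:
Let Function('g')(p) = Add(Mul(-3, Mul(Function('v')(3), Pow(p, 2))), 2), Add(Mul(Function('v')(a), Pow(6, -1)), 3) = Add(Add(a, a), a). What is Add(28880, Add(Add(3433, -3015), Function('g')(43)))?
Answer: -170392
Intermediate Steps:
Function('v')(a) = Add(-18, Mul(18, a)) (Function('v')(a) = Add(-18, Mul(6, Add(Add(a, a), a))) = Add(-18, Mul(6, Add(Mul(2, a), a))) = Add(-18, Mul(6, Mul(3, a))) = Add(-18, Mul(18, a)))
Function('g')(p) = Add(2, Mul(-108, Pow(p, 2))) (Function('g')(p) = Add(Mul(-3, Mul(Add(-18, Mul(18, 3)), Pow(p, 2))), 2) = Add(Mul(-3, Mul(Add(-18, 54), Pow(p, 2))), 2) = Add(Mul(-3, Mul(36, Pow(p, 2))), 2) = Add(Mul(-108, Pow(p, 2)), 2) = Add(2, Mul(-108, Pow(p, 2))))
Add(28880, Add(Add(3433, -3015), Function('g')(43))) = Add(28880, Add(Add(3433, -3015), Add(2, Mul(-108, Pow(43, 2))))) = Add(28880, Add(418, Add(2, Mul(-108, 1849)))) = Add(28880, Add(418, Add(2, -199692))) = Add(28880, Add(418, -199690)) = Add(28880, -199272) = -170392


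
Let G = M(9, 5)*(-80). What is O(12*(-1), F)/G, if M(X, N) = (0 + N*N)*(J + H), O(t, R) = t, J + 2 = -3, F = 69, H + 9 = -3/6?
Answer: -3/7250 ≈ -0.00041379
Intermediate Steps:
H = -19/2 (H = -9 - 3/6 = -9 - 3*⅙ = -9 - ½ = -19/2 ≈ -9.5000)
J = -5 (J = -2 - 3 = -5)
M(X, N) = -29*N²/2 (M(X, N) = (0 + N*N)*(-5 - 19/2) = (0 + N²)*(-29/2) = N²*(-29/2) = -29*N²/2)
G = 29000 (G = -29/2*5²*(-80) = -29/2*25*(-80) = -725/2*(-80) = 29000)
O(12*(-1), F)/G = (12*(-1))/29000 = -12*1/29000 = -3/7250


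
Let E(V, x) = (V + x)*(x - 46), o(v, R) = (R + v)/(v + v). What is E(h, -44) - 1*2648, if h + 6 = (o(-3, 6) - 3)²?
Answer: 1499/2 ≈ 749.50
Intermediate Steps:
o(v, R) = (R + v)/(2*v) (o(v, R) = (R + v)/((2*v)) = (R + v)*(1/(2*v)) = (R + v)/(2*v))
h = 25/4 (h = -6 + ((½)*(6 - 3)/(-3) - 3)² = -6 + ((½)*(-⅓)*3 - 3)² = -6 + (-½ - 3)² = -6 + (-7/2)² = -6 + 49/4 = 25/4 ≈ 6.2500)
E(V, x) = (-46 + x)*(V + x) (E(V, x) = (V + x)*(-46 + x) = (-46 + x)*(V + x))
E(h, -44) - 1*2648 = ((-44)² - 46*25/4 - 46*(-44) + (25/4)*(-44)) - 1*2648 = (1936 - 575/2 + 2024 - 275) - 2648 = 6795/2 - 2648 = 1499/2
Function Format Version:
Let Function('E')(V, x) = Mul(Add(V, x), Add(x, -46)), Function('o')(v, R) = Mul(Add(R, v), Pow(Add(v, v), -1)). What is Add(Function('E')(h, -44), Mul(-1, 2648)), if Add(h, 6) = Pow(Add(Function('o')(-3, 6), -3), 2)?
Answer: Rational(1499, 2) ≈ 749.50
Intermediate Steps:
Function('o')(v, R) = Mul(Rational(1, 2), Pow(v, -1), Add(R, v)) (Function('o')(v, R) = Mul(Add(R, v), Pow(Mul(2, v), -1)) = Mul(Add(R, v), Mul(Rational(1, 2), Pow(v, -1))) = Mul(Rational(1, 2), Pow(v, -1), Add(R, v)))
h = Rational(25, 4) (h = Add(-6, Pow(Add(Mul(Rational(1, 2), Pow(-3, -1), Add(6, -3)), -3), 2)) = Add(-6, Pow(Add(Mul(Rational(1, 2), Rational(-1, 3), 3), -3), 2)) = Add(-6, Pow(Add(Rational(-1, 2), -3), 2)) = Add(-6, Pow(Rational(-7, 2), 2)) = Add(-6, Rational(49, 4)) = Rational(25, 4) ≈ 6.2500)
Function('E')(V, x) = Mul(Add(-46, x), Add(V, x)) (Function('E')(V, x) = Mul(Add(V, x), Add(-46, x)) = Mul(Add(-46, x), Add(V, x)))
Add(Function('E')(h, -44), Mul(-1, 2648)) = Add(Add(Pow(-44, 2), Mul(-46, Rational(25, 4)), Mul(-46, -44), Mul(Rational(25, 4), -44)), Mul(-1, 2648)) = Add(Add(1936, Rational(-575, 2), 2024, -275), -2648) = Add(Rational(6795, 2), -2648) = Rational(1499, 2)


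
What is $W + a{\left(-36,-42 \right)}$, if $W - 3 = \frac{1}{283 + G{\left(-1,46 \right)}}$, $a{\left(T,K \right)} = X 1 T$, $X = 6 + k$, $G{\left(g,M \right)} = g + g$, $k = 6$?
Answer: $- \frac{120548}{281} \approx -429.0$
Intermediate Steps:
$G{\left(g,M \right)} = 2 g$
$X = 12$ ($X = 6 + 6 = 12$)
$a{\left(T,K \right)} = 12 T$ ($a{\left(T,K \right)} = 12 \cdot 1 T = 12 T$)
$W = \frac{844}{281}$ ($W = 3 + \frac{1}{283 + 2 \left(-1\right)} = 3 + \frac{1}{283 - 2} = 3 + \frac{1}{281} = \frac{844}{281} \approx 3.0036$)
$W + a{\left(-36,-42 \right)} = \frac{844}{281} + 12 \left(-36\right) = \frac{844}{281} - 432 = - \frac{120548}{281}$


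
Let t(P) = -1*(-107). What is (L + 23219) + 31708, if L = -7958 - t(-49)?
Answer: 46862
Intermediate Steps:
t(P) = 107
L = -8065 (L = -7958 - 1*107 = -7958 - 107 = -8065)
(L + 23219) + 31708 = (-8065 + 23219) + 31708 = 15154 + 31708 = 46862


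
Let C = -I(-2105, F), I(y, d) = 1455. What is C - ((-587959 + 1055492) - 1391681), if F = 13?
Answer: 922693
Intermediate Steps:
C = -1455 (C = -1*1455 = -1455)
C - ((-587959 + 1055492) - 1391681) = -1455 - ((-587959 + 1055492) - 1391681) = -1455 - (467533 - 1391681) = -1455 - 1*(-924148) = -1455 + 924148 = 922693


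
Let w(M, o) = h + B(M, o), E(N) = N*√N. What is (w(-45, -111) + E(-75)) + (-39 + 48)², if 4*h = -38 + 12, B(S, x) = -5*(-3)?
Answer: 179/2 - 375*I*√3 ≈ 89.5 - 649.52*I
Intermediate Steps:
E(N) = N^(3/2)
B(S, x) = 15
h = -13/2 (h = (-38 + 12)/4 = (¼)*(-26) = -13/2 ≈ -6.5000)
w(M, o) = 17/2 (w(M, o) = -13/2 + 15 = 17/2)
(w(-45, -111) + E(-75)) + (-39 + 48)² = (17/2 + (-75)^(3/2)) + (-39 + 48)² = (17/2 - 375*I*√3) + 9² = (17/2 - 375*I*√3) + 81 = 179/2 - 375*I*√3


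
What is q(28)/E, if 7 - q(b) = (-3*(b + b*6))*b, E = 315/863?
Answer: 2030639/45 ≈ 45125.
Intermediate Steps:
E = 315/863 (E = 315*(1/863) = 315/863 ≈ 0.36501)
q(b) = 7 + 21*b² (q(b) = 7 - (-3*(b + b*6))*b = 7 - (-3*(b + 6*b))*b = 7 - (-21*b)*b = 7 - (-21)*b² = 7 + 21*b²)
q(28)/E = (7 + 21*28²)/(315/863) = (7 + 21*784)*(863/315) = (7 + 16464)*(863/315) = 16471*(863/315) = 2030639/45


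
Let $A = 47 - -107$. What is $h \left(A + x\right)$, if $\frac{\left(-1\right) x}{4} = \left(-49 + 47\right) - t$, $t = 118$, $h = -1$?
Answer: $-634$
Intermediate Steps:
$x = 480$ ($x = - 4 \left(\left(-49 + 47\right) - 118\right) = - 4 \left(-2 - 118\right) = \left(-4\right) \left(-120\right) = 480$)
$A = 154$ ($A = 47 + 107 = 154$)
$h \left(A + x\right) = - (154 + 480) = \left(-1\right) 634 = -634$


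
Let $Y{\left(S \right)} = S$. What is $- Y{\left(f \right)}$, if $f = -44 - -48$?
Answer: $-4$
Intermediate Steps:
$f = 4$ ($f = -44 + 48 = 4$)
$- Y{\left(f \right)} = \left(-1\right) 4 = -4$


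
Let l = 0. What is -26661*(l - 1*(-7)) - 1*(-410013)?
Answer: 223386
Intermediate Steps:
-26661*(l - 1*(-7)) - 1*(-410013) = -26661*(0 - 1*(-7)) - 1*(-410013) = -26661*(0 + 7) + 410013 = -26661*7 + 410013 = -186627 + 410013 = 223386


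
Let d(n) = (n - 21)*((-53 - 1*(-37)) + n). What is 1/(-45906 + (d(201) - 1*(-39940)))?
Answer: 1/27334 ≈ 3.6584e-5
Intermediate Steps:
d(n) = (-21 + n)*(-16 + n) (d(n) = (-21 + n)*((-53 + 37) + n) = (-21 + n)*(-16 + n))
1/(-45906 + (d(201) - 1*(-39940))) = 1/(-45906 + ((336 + 201² - 37*201) - 1*(-39940))) = 1/(-45906 + ((336 + 40401 - 7437) + 39940)) = 1/(-45906 + (33300 + 39940)) = 1/(-45906 + 73240) = 1/27334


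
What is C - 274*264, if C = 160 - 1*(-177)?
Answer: -71999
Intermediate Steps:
C = 337 (C = 160 + 177 = 337)
C - 274*264 = 337 - 274*264 = 337 - 72336 = -71999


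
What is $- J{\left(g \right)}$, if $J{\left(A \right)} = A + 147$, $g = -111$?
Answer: $-36$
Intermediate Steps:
$J{\left(A \right)} = 147 + A$
$- J{\left(g \right)} = - (147 - 111) = \left(-1\right) 36 = -36$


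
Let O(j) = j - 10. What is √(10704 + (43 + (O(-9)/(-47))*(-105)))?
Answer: √23646358/47 ≈ 103.46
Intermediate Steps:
O(j) = -10 + j
√(10704 + (43 + (O(-9)/(-47))*(-105))) = √(10704 + (43 + ((-10 - 9)/(-47))*(-105))) = √(10704 + (43 - 19*(-1/47)*(-105))) = √(10704 + (43 + (19/47)*(-105))) = √(10704 + (43 - 1995/47)) = √(10704 + 26/47) = √(503114/47) = √23646358/47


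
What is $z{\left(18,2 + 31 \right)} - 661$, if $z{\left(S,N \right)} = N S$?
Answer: $-67$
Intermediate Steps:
$z{\left(18,2 + 31 \right)} - 661 = \left(2 + 31\right) 18 - 661 = 33 \cdot 18 - 661 = 594 - 661 = -67$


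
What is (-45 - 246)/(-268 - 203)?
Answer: 97/157 ≈ 0.61783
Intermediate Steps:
(-45 - 246)/(-268 - 203) = -291/(-471) = -291*(-1/471) = 97/157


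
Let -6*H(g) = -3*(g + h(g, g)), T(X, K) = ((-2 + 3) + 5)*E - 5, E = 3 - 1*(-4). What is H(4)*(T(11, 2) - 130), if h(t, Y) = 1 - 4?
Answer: -93/2 ≈ -46.500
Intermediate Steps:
h(t, Y) = -3
E = 7 (E = 3 + 4 = 7)
T(X, K) = 37 (T(X, K) = ((-2 + 3) + 5)*7 - 5 = (1 + 5)*7 - 5 = 6*7 - 5 = 42 - 5 = 37)
H(g) = -3/2 + g/2 (H(g) = -(-1)*(g - 3)/2 = -(-1)*(-3 + g)/2 = -(9 - 3*g)/6 = -3/2 + g/2)
H(4)*(T(11, 2) - 130) = (-3/2 + (½)*4)*(37 - 130) = (-3/2 + 2)*(-93) = (½)*(-93) = -93/2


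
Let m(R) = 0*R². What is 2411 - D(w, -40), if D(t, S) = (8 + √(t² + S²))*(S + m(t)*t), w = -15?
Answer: 2731 + 200*√73 ≈ 4439.8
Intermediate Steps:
m(R) = 0
D(t, S) = S*(8 + √(S² + t²)) (D(t, S) = (8 + √(t² + S²))*(S + 0*t) = (8 + √(S² + t²))*(S + 0) = (8 + √(S² + t²))*S = S*(8 + √(S² + t²)))
2411 - D(w, -40) = 2411 - (-40)*(8 + √((-40)² + (-15)²)) = 2411 - (-40)*(8 + √(1600 + 225)) = 2411 - (-40)*(8 + √1825) = 2411 - (-40)*(8 + 5*√73) = 2411 - (-320 - 200*√73) = 2411 + (320 + 200*√73) = 2731 + 200*√73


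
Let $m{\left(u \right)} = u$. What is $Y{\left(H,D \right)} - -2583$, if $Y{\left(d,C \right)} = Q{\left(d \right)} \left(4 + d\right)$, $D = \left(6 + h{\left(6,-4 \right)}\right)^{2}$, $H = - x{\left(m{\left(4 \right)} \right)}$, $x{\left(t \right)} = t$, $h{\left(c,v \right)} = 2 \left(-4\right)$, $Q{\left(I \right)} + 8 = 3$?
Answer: $2583$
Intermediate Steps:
$Q{\left(I \right)} = -5$ ($Q{\left(I \right)} = -8 + 3 = -5$)
$h{\left(c,v \right)} = -8$
$H = -4$ ($H = \left(-1\right) 4 = -4$)
$D = 4$ ($D = \left(6 - 8\right)^{2} = \left(-2\right)^{2} = 4$)
$Y{\left(d,C \right)} = -20 - 5 d$ ($Y{\left(d,C \right)} = - 5 \left(4 + d\right) = -20 - 5 d$)
$Y{\left(H,D \right)} - -2583 = \left(-20 - -20\right) - -2583 = \left(-20 + 20\right) + 2583 = 0 + 2583 = 2583$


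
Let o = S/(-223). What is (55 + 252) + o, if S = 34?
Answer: 68427/223 ≈ 306.85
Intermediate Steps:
o = -34/223 (o = 34/(-223) = 34*(-1/223) = -34/223 ≈ -0.15247)
(55 + 252) + o = (55 + 252) - 34/223 = 307 - 34/223 = 68427/223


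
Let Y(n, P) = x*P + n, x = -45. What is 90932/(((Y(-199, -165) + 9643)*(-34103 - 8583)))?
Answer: -45466/360035067 ≈ -0.00012628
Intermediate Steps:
Y(n, P) = n - 45*P (Y(n, P) = -45*P + n = n - 45*P)
90932/(((Y(-199, -165) + 9643)*(-34103 - 8583))) = 90932/((((-199 - 45*(-165)) + 9643)*(-34103 - 8583))) = 90932/((((-199 + 7425) + 9643)*(-42686))) = 90932/(((7226 + 9643)*(-42686))) = 90932/((16869*(-42686))) = 90932/(-720070134) = 90932*(-1/720070134) = -45466/360035067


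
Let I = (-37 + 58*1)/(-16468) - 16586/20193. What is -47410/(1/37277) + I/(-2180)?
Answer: -1281176919490276480099/724933546320 ≈ -1.7673e+9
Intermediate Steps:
I = -273562301/332538324 (I = (-37 + 58)*(-1/16468) - 16586*1/20193 = 21*(-1/16468) - 16586/20193 = -21/16468 - 16586/20193 = -273562301/332538324 ≈ -0.82265)
-47410/(1/37277) + I/(-2180) = -47410/(1/37277) - 273562301/332538324/(-2180) = -47410/1/37277 - 273562301/332538324*(-1/2180) = -47410*37277 + 273562301/724933546320 = -1767302570 + 273562301/724933546320 = -1281176919490276480099/724933546320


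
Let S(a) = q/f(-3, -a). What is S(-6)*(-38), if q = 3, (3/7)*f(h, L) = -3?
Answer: 114/7 ≈ 16.286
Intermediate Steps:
f(h, L) = -7 (f(h, L) = (7/3)*(-3) = -7)
S(a) = -3/7 (S(a) = 3/(-7) = 3*(-⅐) = -3/7)
S(-6)*(-38) = -3/7*(-38) = 114/7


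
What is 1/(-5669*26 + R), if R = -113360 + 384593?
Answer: 1/123839 ≈ 8.0750e-6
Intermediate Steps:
R = 271233
1/(-5669*26 + R) = 1/(-5669*26 + 271233) = 1/(-147394 + 271233) = 1/123839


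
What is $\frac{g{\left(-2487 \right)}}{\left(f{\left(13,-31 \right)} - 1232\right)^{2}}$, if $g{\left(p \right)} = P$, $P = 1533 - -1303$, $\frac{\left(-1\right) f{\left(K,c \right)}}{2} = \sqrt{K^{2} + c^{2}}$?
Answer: $\frac{709}{\left(616 + \sqrt{1130}\right)^{2}} \approx 0.0016801$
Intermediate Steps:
$f{\left(K,c \right)} = - 2 \sqrt{K^{2} + c^{2}}$
$P = 2836$ ($P = 1533 + 1303 = 2836$)
$g{\left(p \right)} = 2836$
$\frac{g{\left(-2487 \right)}}{\left(f{\left(13,-31 \right)} - 1232\right)^{2}} = \frac{2836}{\left(- 2 \sqrt{13^{2} + \left(-31\right)^{2}} - 1232\right)^{2}} = \frac{2836}{\left(- 2 \sqrt{169 + 961} - 1232\right)^{2}} = \frac{2836}{\left(- 2 \sqrt{1130} - 1232\right)^{2}} = \frac{2836}{\left(-1232 - 2 \sqrt{1130}\right)^{2}}$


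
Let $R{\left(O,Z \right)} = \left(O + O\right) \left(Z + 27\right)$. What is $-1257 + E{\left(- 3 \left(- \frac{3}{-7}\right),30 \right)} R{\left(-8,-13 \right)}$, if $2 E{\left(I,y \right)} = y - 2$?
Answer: $-4393$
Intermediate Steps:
$E{\left(I,y \right)} = -1 + \frac{y}{2}$ ($E{\left(I,y \right)} = \frac{y - 2}{2} = \frac{-2 + y}{2} = -1 + \frac{y}{2}$)
$R{\left(O,Z \right)} = 2 O \left(27 + Z\right)$
$-1257 + E{\left(- 3 \left(- \frac{3}{-7}\right),30 \right)} R{\left(-8,-13 \right)} = -1257 + \left(-1 + \frac{1}{2} \cdot 30\right) 2 \left(-8\right) \left(27 - 13\right) = -1257 + \left(-1 + 15\right) 2 \left(-8\right) 14 = -1257 + 14 \left(-224\right) = -1257 - 3136 = -4393$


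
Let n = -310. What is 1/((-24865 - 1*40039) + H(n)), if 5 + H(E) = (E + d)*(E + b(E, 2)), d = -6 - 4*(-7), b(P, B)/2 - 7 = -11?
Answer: 1/26675 ≈ 3.7488e-5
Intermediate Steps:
b(P, B) = -8 (b(P, B) = 14 + 2*(-11) = 14 - 22 = -8)
d = 22 (d = -6 + 28 = 22)
H(E) = -5 + (-8 + E)*(22 + E) (H(E) = -5 + (E + 22)*(E - 8) = -5 + (22 + E)*(-8 + E) = -5 + (-8 + E)*(22 + E))
1/((-24865 - 1*40039) + H(n)) = 1/((-24865 - 1*40039) + (-181 + (-310)² + 14*(-310))) = 1/((-24865 - 40039) + (-181 + 96100 - 4340)) = 1/(-64904 + 91579) = 1/26675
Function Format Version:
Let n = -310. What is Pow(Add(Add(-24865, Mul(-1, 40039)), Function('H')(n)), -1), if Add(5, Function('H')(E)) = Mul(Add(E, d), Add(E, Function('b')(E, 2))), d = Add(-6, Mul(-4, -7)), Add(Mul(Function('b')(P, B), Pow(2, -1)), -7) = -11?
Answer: Rational(1, 26675) ≈ 3.7488e-5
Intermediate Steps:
Function('b')(P, B) = -8 (Function('b')(P, B) = Add(14, Mul(2, -11)) = Add(14, -22) = -8)
d = 22 (d = Add(-6, 28) = 22)
Function('H')(E) = Add(-5, Mul(Add(-8, E), Add(22, E))) (Function('H')(E) = Add(-5, Mul(Add(E, 22), Add(E, -8))) = Add(-5, Mul(Add(22, E), Add(-8, E))) = Add(-5, Mul(Add(-8, E), Add(22, E))))
Pow(Add(Add(-24865, Mul(-1, 40039)), Function('H')(n)), -1) = Pow(Add(Add(-24865, Mul(-1, 40039)), Add(-181, Pow(-310, 2), Mul(14, -310))), -1) = Pow(Add(Add(-24865, -40039), Add(-181, 96100, -4340)), -1) = Pow(Add(-64904, 91579), -1) = Pow(26675, -1) = Rational(1, 26675)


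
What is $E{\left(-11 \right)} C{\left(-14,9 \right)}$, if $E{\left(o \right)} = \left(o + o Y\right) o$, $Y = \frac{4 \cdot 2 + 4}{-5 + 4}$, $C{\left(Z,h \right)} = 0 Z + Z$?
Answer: $18634$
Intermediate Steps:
$C{\left(Z,h \right)} = Z$ ($C{\left(Z,h \right)} = 0 + Z = Z$)
$Y = -12$ ($Y = \frac{8 + 4}{-1} = 12 \left(-1\right) = -12$)
$E{\left(o \right)} = - 11 o^{2}$ ($E{\left(o \right)} = \left(o + o \left(-12\right)\right) o = \left(o - 12 o\right) o = - 11 o o = - 11 o^{2}$)
$E{\left(-11 \right)} C{\left(-14,9 \right)} = - 11 \left(-11\right)^{2} \left(-14\right) = \left(-11\right) 121 \left(-14\right) = \left(-1331\right) \left(-14\right) = 18634$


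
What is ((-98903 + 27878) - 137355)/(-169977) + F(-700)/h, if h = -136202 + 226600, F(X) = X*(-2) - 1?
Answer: 6358311021/5121860282 ≈ 1.2414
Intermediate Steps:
F(X) = -1 - 2*X (F(X) = -2*X - 1 = -1 - 2*X)
h = 90398
((-98903 + 27878) - 137355)/(-169977) + F(-700)/h = ((-98903 + 27878) - 137355)/(-169977) + (-1 - 2*(-700))/90398 = (-71025 - 137355)*(-1/169977) + (-1 + 1400)*(1/90398) = -208380*(-1/169977) + 1399*(1/90398) = 69460/56659 + 1399/90398 = 6358311021/5121860282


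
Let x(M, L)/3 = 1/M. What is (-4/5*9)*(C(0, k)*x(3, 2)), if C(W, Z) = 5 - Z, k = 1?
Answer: -144/5 ≈ -28.800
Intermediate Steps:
x(M, L) = 3/M
(-4/5*9)*(C(0, k)*x(3, 2)) = (-4/5*9)*((5 - 1*1)*(3/3)) = (-4*⅕*9)*((5 - 1)*(3*(⅓))) = (-⅘*9)*(4*1) = -36/5*4 = -144/5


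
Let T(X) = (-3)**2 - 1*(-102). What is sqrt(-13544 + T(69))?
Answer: I*sqrt(13433) ≈ 115.9*I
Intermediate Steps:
T(X) = 111 (T(X) = 9 + 102 = 111)
sqrt(-13544 + T(69)) = sqrt(-13544 + 111) = sqrt(-13433) = I*sqrt(13433)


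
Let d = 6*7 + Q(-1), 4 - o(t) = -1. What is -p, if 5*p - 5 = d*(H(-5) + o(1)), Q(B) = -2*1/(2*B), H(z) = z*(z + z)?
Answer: -474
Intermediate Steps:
o(t) = 5 (o(t) = 4 - 1*(-1) = 4 + 1 = 5)
H(z) = 2*z**2 (H(z) = z*(2*z) = 2*z**2)
Q(B) = -1/B
d = 43 (d = 6*7 - 1/(-1) = 42 - 1*(-1) = 42 + 1 = 43)
p = 474 (p = 1 + (43*(2*(-5)**2 + 5))/5 = 1 + (43*(2*25 + 5))/5 = 1 + (43*(50 + 5))/5 = 1 + (43*55)/5 = 1 + (1/5)*2365 = 1 + 473 = 474)
-p = -1*474 = -474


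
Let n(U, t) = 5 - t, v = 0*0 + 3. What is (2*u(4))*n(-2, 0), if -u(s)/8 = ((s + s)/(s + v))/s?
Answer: -160/7 ≈ -22.857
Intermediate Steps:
v = 3 (v = 0 + 3 = 3)
u(s) = -16/(3 + s) (u(s) = -8*(s + s)/(s + 3)/s = -8*(2*s)/(3 + s)/s = -8*2*s/(3 + s)/s = -16/(3 + s))
(2*u(4))*n(-2, 0) = (2*(-16/(3 + 4)))*(5 - 1*0) = (2*(-16/7))*(5 + 0) = (2*(-16*⅐))*5 = (2*(-16/7))*5 = -32/7*5 = -160/7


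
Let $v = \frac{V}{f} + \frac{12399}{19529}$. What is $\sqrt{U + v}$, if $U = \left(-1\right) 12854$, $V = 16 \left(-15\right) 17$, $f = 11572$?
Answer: $\frac{i \sqrt{41028499549831920467}}{56497397} \approx 113.37 i$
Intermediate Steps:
$V = -4080$ ($V = \left(-240\right) 17 = -4080$)
$v = \frac{15950727}{56497397}$ ($v = - \frac{4080}{11572} + \frac{12399}{19529} = \left(-4080\right) \frac{1}{11572} + 12399 \cdot \frac{1}{19529} = - \frac{1020}{2893} + \frac{12399}{19529} = \frac{15950727}{56497397} \approx 0.28233$)
$U = -12854$
$\sqrt{U + v} = \sqrt{-12854 + \frac{15950727}{56497397}} = \sqrt{- \frac{726201590311}{56497397}} = \frac{i \sqrt{41028499549831920467}}{56497397}$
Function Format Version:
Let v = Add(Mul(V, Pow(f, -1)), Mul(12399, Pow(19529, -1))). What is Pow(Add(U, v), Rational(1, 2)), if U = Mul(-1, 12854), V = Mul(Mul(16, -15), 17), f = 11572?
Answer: Mul(Rational(1, 56497397), I, Pow(41028499549831920467, Rational(1, 2))) ≈ Mul(113.37, I)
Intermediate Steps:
V = -4080 (V = Mul(-240, 17) = -4080)
v = Rational(15950727, 56497397) (v = Add(Mul(-4080, Pow(11572, -1)), Mul(12399, Pow(19529, -1))) = Add(Mul(-4080, Rational(1, 11572)), Mul(12399, Rational(1, 19529))) = Add(Rational(-1020, 2893), Rational(12399, 19529)) = Rational(15950727, 56497397) ≈ 0.28233)
U = -12854
Pow(Add(U, v), Rational(1, 2)) = Pow(Add(-12854, Rational(15950727, 56497397)), Rational(1, 2)) = Pow(Rational(-726201590311, 56497397), Rational(1, 2)) = Mul(Rational(1, 56497397), I, Pow(41028499549831920467, Rational(1, 2)))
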